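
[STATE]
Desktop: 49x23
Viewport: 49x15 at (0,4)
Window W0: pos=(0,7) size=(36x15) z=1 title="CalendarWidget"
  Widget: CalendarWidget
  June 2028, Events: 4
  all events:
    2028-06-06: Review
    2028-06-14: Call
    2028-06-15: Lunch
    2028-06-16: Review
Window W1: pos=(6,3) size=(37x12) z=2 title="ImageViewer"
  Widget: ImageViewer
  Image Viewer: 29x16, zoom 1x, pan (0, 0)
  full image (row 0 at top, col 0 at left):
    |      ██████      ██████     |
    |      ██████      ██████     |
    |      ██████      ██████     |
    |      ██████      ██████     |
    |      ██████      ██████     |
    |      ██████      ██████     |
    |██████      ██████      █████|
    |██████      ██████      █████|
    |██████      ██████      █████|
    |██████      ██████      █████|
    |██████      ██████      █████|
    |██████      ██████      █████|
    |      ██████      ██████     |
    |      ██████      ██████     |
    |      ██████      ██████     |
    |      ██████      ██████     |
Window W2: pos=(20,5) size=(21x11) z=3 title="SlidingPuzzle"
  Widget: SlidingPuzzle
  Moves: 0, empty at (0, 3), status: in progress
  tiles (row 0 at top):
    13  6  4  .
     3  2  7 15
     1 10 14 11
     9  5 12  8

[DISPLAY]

      ┃ ImageViewer                       ┃      
      ┠─────────────┏━━━━━━━━━━━━━━━━━━━┓─┨      
      ┃      ██████ ┃ SlidingPuzzle     ┃ ┃      
┏━━━━━┃      ██████ ┠───────────────────┨ ┃      
┃ Cale┃      ██████ ┃┌────┬────┬────┬───┃ ┃      
┠─────┃      ██████ ┃│ 13 │  6 │  4 │   ┃ ┃      
┃     ┃      ██████ ┃├────┼────┼────┼───┃ ┃      
┃Mo Tu┃      ██████ ┃│  3 │  2 │  7 │ 15┃ ┃      
┃     ┃██████      █┃├────┼────┼────┼───┃ ┃      
┃ 5  6┃██████      █┃│  1 │ 10 │ 14 │ 11┃ ┃      
┃12 13┗━━━━━━━━━━━━━┃├────┼────┼────┼───┃━┛      
┃19 20 21 22 23 24 2┗━━━━━━━━━━━━━━━━━━━┛        
┃26 27 28 29 30                    ┃             
┃                                  ┃             
┃                                  ┃             


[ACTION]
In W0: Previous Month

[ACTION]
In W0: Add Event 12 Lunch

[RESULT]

      ┃ ImageViewer                       ┃      
      ┠─────────────┏━━━━━━━━━━━━━━━━━━━┓─┨      
      ┃      ██████ ┃ SlidingPuzzle     ┃ ┃      
┏━━━━━┃      ██████ ┠───────────────────┨ ┃      
┃ Cale┃      ██████ ┃┌────┬────┬────┬───┃ ┃      
┠─────┃      ██████ ┃│ 13 │  6 │  4 │   ┃ ┃      
┃     ┃      ██████ ┃├────┼────┼────┼───┃ ┃      
┃Mo Tu┃      ██████ ┃│  3 │  2 │  7 │ 15┃ ┃      
┃ 1  2┃██████      █┃├────┼────┼────┼───┃ ┃      
┃ 8  9┃██████      █┃│  1 │ 10 │ 14 │ 11┃ ┃      
┃15 16┗━━━━━━━━━━━━━┃├────┼────┼────┼───┃━┛      
┃22 23 24 25 26 27 2┗━━━━━━━━━━━━━━━━━━━┛        
┃29 30 31                          ┃             
┃                                  ┃             
┃                                  ┃             


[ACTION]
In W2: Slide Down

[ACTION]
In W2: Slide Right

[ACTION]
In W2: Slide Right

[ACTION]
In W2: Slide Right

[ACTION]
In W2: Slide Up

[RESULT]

      ┃ ImageViewer                       ┃      
      ┠─────────────┏━━━━━━━━━━━━━━━━━━━┓─┨      
      ┃      ██████ ┃ SlidingPuzzle     ┃ ┃      
┏━━━━━┃      ██████ ┠───────────────────┨ ┃      
┃ Cale┃      ██████ ┃┌────┬────┬────┬───┃ ┃      
┠─────┃      ██████ ┃│  3 │ 13 │  6 │  4┃ ┃      
┃     ┃      ██████ ┃├────┼────┼────┼───┃ ┃      
┃Mo Tu┃      ██████ ┃│    │  2 │  7 │ 15┃ ┃      
┃ 1  2┃██████      █┃├────┼────┼────┼───┃ ┃      
┃ 8  9┃██████      █┃│  1 │ 10 │ 14 │ 11┃ ┃      
┃15 16┗━━━━━━━━━━━━━┃├────┼────┼────┼───┃━┛      
┃22 23 24 25 26 27 2┗━━━━━━━━━━━━━━━━━━━┛        
┃29 30 31                          ┃             
┃                                  ┃             
┃                                  ┃             


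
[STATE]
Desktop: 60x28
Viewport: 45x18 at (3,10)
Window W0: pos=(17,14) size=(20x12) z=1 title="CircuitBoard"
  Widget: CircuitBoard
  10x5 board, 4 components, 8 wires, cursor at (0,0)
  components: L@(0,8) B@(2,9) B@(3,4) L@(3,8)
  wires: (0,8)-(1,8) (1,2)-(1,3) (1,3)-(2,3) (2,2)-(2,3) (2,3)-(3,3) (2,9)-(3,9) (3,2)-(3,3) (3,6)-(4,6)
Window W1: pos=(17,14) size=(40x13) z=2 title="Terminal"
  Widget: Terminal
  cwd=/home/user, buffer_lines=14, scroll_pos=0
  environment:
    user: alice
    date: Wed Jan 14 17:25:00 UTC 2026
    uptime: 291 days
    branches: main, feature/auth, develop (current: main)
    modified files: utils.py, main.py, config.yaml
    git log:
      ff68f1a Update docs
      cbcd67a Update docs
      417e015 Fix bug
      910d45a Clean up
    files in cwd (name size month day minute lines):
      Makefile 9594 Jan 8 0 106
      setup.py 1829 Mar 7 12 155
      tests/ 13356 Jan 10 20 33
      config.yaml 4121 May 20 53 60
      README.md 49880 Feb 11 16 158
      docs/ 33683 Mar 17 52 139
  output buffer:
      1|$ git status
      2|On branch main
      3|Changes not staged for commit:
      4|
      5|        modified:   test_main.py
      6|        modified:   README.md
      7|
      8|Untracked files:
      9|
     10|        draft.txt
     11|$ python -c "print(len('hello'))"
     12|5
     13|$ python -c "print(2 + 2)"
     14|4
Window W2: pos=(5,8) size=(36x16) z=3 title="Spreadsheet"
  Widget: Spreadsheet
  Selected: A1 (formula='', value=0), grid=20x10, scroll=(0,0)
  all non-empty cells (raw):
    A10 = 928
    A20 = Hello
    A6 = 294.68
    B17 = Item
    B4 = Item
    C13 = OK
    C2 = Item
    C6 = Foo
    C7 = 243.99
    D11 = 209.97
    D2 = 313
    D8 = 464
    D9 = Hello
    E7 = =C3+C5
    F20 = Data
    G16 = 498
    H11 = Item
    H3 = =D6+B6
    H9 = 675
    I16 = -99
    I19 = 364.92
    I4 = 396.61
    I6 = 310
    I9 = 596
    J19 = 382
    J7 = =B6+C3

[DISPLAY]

  ┠──────────────────────────────────┨       
  ┃A1:                               ┃       
  ┃       A       B       C       D  ┃       
  ┃----------------------------------┃       
  ┃  1      [0]       0       0      ┃━━━━━━━
  ┃  2        0       0Item         3┃       
  ┃  3        0       0       0      ┃───────
  ┃  4        0Item           0      ┃       
  ┃  5        0       0       0      ┃       
  ┃  6   294.68       0Foo           ┃commit:
  ┃  7        0       0  243.99      ┃       
  ┃  8        0       0       0     4┃t_main.
  ┃  9        0       0       0Hello ┃DME.md 
  ┗━━━━━━━━━━━━━━━━━━━━━━━━━━━━━━━━━━┛       
              ┃Untracked files:              
              ┃                              
              ┗━━━━━━━━━━━━━━━━━━━━━━━━━━━━━━
                                             


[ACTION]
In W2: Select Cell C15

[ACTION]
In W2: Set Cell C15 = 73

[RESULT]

  ┠──────────────────────────────────┨       
  ┃C15: 73                           ┃       
  ┃       A       B       C       D  ┃       
  ┃----------------------------------┃       
  ┃  1        0       0       0      ┃━━━━━━━
  ┃  2        0       0Item         3┃       
  ┃  3        0       0       0      ┃───────
  ┃  4        0Item           0      ┃       
  ┃  5        0       0       0      ┃       
  ┃  6   294.68       0Foo           ┃commit:
  ┃  7        0       0  243.99      ┃       
  ┃  8        0       0       0     4┃t_main.
  ┃  9        0       0       0Hello ┃DME.md 
  ┗━━━━━━━━━━━━━━━━━━━━━━━━━━━━━━━━━━┛       
              ┃Untracked files:              
              ┃                              
              ┗━━━━━━━━━━━━━━━━━━━━━━━━━━━━━━
                                             


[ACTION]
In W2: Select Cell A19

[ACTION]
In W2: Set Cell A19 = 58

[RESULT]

  ┠──────────────────────────────────┨       
  ┃A19: 58                           ┃       
  ┃       A       B       C       D  ┃       
  ┃----------------------------------┃       
  ┃  1        0       0       0      ┃━━━━━━━
  ┃  2        0       0Item         3┃       
  ┃  3        0       0       0      ┃───────
  ┃  4        0Item           0      ┃       
  ┃  5        0       0       0      ┃       
  ┃  6   294.68       0Foo           ┃commit:
  ┃  7        0       0  243.99      ┃       
  ┃  8        0       0       0     4┃t_main.
  ┃  9        0       0       0Hello ┃DME.md 
  ┗━━━━━━━━━━━━━━━━━━━━━━━━━━━━━━━━━━┛       
              ┃Untracked files:              
              ┃                              
              ┗━━━━━━━━━━━━━━━━━━━━━━━━━━━━━━
                                             


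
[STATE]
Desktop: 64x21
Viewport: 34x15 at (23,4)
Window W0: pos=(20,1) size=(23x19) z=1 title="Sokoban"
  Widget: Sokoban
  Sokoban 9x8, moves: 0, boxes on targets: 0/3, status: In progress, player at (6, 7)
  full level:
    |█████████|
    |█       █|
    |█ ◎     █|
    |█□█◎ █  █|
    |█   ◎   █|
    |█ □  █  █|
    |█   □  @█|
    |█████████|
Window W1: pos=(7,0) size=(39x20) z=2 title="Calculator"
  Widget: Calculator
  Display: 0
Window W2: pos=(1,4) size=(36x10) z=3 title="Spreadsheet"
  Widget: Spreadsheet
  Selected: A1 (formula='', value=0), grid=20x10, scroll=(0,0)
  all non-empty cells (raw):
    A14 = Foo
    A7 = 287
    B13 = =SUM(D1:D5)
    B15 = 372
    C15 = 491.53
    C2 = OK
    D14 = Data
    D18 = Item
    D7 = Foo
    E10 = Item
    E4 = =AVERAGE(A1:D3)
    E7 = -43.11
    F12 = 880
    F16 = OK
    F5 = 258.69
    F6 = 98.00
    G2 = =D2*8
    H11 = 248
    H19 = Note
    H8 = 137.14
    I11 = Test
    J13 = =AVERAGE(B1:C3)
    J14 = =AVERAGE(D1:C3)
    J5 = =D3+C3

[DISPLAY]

━━━━━━━━━━━━━┓        ┃           
             ┃        ┃           
─────────────┨        ┃           
             ┃        ┃           
  C       D  ┃        ┃           
-------------┃        ┃           
      0      ┃        ┃           
K            ┃        ┃           
      0      ┃        ┃           
━━━━━━━━━━━━━┛        ┃           
─┘                    ┃           
                      ┃           
                      ┃           
                      ┃           
                      ┃           


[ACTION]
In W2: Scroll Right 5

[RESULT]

━━━━━━━━━━━━━┓        ┃           
             ┃        ┃           
─────────────┨        ┃           
             ┃        ┃           
  H       I  ┃        ┃           
-------------┃        ┃           
      0      ┃        ┃           
      0      ┃        ┃           
      0      ┃        ┃           
━━━━━━━━━━━━━┛        ┃           
─┘                    ┃           
                      ┃           
                      ┃           
                      ┃           
                      ┃           


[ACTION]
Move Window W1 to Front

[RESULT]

─┐                    ┃           
 │                    ┃           
─┤                    ┃           
 │                    ┃           
─┤                    ┃           
 │                    ┃           
─┤                    ┃           
 │                    ┃           
─┤                    ┃           
+│                    ┃           
─┘                    ┃           
                      ┃           
                      ┃           
                      ┃           
                      ┃           


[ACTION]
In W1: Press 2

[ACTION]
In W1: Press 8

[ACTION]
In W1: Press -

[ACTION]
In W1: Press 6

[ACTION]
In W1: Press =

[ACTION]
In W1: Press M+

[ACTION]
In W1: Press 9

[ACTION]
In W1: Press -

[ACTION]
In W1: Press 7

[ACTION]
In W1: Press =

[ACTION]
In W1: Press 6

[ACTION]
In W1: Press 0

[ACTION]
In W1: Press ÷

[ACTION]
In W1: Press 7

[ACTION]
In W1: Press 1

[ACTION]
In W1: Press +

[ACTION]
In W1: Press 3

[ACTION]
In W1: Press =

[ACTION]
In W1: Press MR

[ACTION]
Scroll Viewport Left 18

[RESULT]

━━┃┌───┬───┬───┬───┐              
re┃│ 7 │ 8 │ 9 │ ÷ │              
──┃├───┼───┼───┼───┤              
  ┃│ 4 │ 5 │ 6 │ × │              
  ┃├───┼───┼───┼───┤              
--┃│ 1 │ 2 │ 3 │ - │              
  ┃├───┼───┼───┼───┤              
  ┃│ 0 │ . │ = │ + │              
  ┃├───┼───┼───┼───┤              
━━┃│ C │ MC│ MR│ M+│              
  ┃└───┴───┴───┴───┘              
  ┃                               
  ┃                               
  ┃                               
  ┃                               


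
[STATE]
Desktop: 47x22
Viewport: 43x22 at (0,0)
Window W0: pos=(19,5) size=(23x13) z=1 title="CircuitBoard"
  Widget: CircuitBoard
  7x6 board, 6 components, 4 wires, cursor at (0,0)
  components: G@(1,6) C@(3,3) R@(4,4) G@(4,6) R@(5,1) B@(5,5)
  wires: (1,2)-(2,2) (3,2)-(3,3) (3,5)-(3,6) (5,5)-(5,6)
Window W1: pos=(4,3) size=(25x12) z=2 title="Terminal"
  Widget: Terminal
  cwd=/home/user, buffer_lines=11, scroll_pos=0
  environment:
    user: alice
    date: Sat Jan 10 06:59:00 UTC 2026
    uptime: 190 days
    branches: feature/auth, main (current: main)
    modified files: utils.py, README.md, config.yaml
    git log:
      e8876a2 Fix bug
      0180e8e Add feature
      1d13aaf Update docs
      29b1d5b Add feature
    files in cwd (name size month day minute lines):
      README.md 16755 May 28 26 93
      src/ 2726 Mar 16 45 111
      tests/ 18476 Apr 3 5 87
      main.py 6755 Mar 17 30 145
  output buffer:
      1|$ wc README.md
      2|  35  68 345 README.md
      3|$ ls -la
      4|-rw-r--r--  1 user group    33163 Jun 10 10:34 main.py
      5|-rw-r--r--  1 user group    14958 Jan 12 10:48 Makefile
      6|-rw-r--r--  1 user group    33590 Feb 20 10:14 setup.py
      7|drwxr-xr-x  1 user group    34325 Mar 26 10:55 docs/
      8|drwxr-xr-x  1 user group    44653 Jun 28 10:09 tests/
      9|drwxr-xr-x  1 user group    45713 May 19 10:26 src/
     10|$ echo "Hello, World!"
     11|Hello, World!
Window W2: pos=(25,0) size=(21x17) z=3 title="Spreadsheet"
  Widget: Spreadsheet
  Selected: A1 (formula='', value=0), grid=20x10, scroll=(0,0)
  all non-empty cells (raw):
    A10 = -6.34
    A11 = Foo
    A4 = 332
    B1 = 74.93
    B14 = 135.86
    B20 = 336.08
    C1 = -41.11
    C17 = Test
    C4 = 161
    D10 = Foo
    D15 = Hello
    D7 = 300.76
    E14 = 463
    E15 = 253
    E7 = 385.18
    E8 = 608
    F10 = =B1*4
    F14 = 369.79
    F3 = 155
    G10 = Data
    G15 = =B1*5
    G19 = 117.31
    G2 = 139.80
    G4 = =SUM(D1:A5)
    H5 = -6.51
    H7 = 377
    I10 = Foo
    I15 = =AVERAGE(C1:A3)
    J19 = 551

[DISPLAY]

                         ┏━━━━━━━━━━━━━━━━━
                         ┃ Spreadsheet     
                         ┠─────────────────
    ┏━━━━━━━━━━━━━━━━━━━━┃A1:              
    ┃ Terminal           ┃       A       B 
    ┠────────────────────┃-----------------
    ┃$ wc README.md      ┃  1      [0]   74
    ┃  35  68 345 README.┃  2        0     
    ┃$ ls -la            ┃  3        0     
    ┃-rw-r--r--  1 user g┃  4      332     
    ┃-rw-r--r--  1 user g┃  5        0     
    ┃-rw-r--r--  1 user g┃  6        0     
    ┃drwxr-xr-x  1 user g┃  7        0     
    ┃drwxr-xr-x  1 user g┃  8        0     
    ┗━━━━━━━━━━━━━━━━━━━━┃  9        0     
                   ┃3    ┃ 10    -6.34     
                   ┃     ┗━━━━━━━━━━━━━━━━━
                   ┗━━━━━━━━━━━━━━━━━━━━━┛ 
                                           
                                           
                                           
                                           


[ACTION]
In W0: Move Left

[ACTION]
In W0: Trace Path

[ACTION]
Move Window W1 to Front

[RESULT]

                         ┏━━━━━━━━━━━━━━━━━
                         ┃ Spreadsheet     
                         ┠─────────────────
    ┏━━━━━━━━━━━━━━━━━━━━━━━┓              
    ┃ Terminal              ┃    A       B 
    ┠───────────────────────┨--------------
    ┃$ wc README.md         ┃      [0]   74
    ┃  35  68 345 README.md ┃        0     
    ┃$ ls -la               ┃        0     
    ┃-rw-r--r--  1 user grou┃      332     
    ┃-rw-r--r--  1 user grou┃        0     
    ┃-rw-r--r--  1 user grou┃        0     
    ┃drwxr-xr-x  1 user grou┃        0     
    ┃drwxr-xr-x  1 user grou┃        0     
    ┗━━━━━━━━━━━━━━━━━━━━━━━┛        0     
                   ┃3    ┃ 10    -6.34     
                   ┃     ┗━━━━━━━━━━━━━━━━━
                   ┗━━━━━━━━━━━━━━━━━━━━━┛ 
                                           
                                           
                                           
                                           


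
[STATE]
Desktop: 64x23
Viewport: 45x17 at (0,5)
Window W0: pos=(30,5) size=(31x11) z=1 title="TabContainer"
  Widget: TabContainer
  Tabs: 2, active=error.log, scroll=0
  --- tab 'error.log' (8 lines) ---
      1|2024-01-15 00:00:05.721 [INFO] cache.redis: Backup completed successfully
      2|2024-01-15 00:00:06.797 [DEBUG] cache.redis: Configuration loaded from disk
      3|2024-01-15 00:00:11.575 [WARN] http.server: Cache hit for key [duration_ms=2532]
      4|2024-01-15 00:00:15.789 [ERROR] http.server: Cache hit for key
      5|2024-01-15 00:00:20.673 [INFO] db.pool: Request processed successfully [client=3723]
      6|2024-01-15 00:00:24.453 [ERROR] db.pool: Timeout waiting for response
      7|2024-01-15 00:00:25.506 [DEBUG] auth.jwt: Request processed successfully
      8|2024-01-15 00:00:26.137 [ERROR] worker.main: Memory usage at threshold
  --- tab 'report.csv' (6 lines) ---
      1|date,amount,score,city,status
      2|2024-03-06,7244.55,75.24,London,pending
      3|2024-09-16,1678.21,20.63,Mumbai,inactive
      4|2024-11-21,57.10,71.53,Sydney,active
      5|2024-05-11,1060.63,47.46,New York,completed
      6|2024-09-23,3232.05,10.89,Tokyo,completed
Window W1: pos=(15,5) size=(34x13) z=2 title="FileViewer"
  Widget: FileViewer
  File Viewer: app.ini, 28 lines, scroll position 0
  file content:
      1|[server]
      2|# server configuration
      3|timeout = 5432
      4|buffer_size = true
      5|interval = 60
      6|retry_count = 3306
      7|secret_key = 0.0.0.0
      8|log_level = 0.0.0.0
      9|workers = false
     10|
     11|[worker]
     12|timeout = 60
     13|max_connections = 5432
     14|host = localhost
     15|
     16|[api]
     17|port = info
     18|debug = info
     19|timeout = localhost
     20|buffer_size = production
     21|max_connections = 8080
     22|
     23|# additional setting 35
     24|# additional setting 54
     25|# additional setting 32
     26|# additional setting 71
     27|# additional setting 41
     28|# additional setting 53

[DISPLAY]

               ┏━━━━━━━━━━━━━━━━━━━━━━━━━━━━━
               ┃ FileViewer                  
               ┠─────────────────────────────
               ┃[server]                     
               ┃# server configuration       
               ┃timeout = 5432               
               ┃buffer_size = true           
               ┃interval = 60                
               ┃retry_count = 3306           
               ┃secret_key = 0.0.0.0         
               ┃log_level = 0.0.0.0          
               ┃workers = false              
               ┗━━━━━━━━━━━━━━━━━━━━━━━━━━━━━
                                             
                                             
                                             
                                             


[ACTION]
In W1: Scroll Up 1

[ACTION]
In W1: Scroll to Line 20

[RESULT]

               ┏━━━━━━━━━━━━━━━━━━━━━━━━━━━━━
               ┃ FileViewer                  
               ┠─────────────────────────────
               ┃buffer_size = production     
               ┃max_connections = 8080       
               ┃                             
               ┃# additional setting 35      
               ┃# additional setting 54      
               ┃# additional setting 32      
               ┃# additional setting 71      
               ┃# additional setting 41      
               ┃# additional setting 53      
               ┗━━━━━━━━━━━━━━━━━━━━━━━━━━━━━
                                             
                                             
                                             
                                             


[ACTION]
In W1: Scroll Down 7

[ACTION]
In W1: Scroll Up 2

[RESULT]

               ┏━━━━━━━━━━━━━━━━━━━━━━━━━━━━━
               ┃ FileViewer                  
               ┠─────────────────────────────
               ┃debug = info                 
               ┃timeout = localhost          
               ┃buffer_size = production     
               ┃max_connections = 8080       
               ┃                             
               ┃# additional setting 35      
               ┃# additional setting 54      
               ┃# additional setting 32      
               ┃# additional setting 71      
               ┗━━━━━━━━━━━━━━━━━━━━━━━━━━━━━
                                             
                                             
                                             
                                             


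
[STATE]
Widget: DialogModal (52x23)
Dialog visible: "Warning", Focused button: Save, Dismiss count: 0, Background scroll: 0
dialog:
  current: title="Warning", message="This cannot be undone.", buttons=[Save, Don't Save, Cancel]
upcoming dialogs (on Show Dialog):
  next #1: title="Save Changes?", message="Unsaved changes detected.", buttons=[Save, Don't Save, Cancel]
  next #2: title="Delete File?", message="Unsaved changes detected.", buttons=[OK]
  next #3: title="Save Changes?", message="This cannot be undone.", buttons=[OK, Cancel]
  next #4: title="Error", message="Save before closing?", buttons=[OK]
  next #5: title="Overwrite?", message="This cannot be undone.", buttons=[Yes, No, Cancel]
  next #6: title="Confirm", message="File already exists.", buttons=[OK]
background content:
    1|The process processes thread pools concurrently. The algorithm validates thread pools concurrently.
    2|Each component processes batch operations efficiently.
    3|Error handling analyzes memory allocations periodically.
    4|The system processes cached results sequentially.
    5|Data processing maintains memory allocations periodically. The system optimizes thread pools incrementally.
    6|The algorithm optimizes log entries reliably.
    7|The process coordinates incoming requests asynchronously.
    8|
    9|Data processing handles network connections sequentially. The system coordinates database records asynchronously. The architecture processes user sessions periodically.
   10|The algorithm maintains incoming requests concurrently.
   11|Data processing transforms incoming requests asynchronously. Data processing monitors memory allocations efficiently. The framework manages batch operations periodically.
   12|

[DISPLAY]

The process processes thread pools concurrently. The
Each component processes batch operations efficientl
Error handling analyzes memory allocations periodica
The system processes cached results sequentially.   
Data processing maintains memory allocations periodi
The algorithm optimizes log entries reliably.       
The process coordinates incoming requests asynchrono
                                                    
Data processing handles network connections sequenti
The algori┌──────────────────────────────┐concurrent
Data proce│           Warning            │ts asynchr
          │    This cannot be undone.    │          
          │ [Save]  Don't Save   Cancel  │          
          └──────────────────────────────┘          
                                                    
                                                    
                                                    
                                                    
                                                    
                                                    
                                                    
                                                    
                                                    


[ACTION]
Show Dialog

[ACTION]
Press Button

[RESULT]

The process processes thread pools concurrently. The
Each component processes batch operations efficientl
Error handling analyzes memory allocations periodica
The system processes cached results sequentially.   
Data processing maintains memory allocations periodi
The algorithm optimizes log entries reliably.       
The process coordinates incoming requests asynchrono
                                                    
Data processing handles network connections sequenti
The algorithm maintains incoming requests concurrent
Data processing transforms incoming requests asynchr
                                                    
                                                    
                                                    
                                                    
                                                    
                                                    
                                                    
                                                    
                                                    
                                                    
                                                    
                                                    


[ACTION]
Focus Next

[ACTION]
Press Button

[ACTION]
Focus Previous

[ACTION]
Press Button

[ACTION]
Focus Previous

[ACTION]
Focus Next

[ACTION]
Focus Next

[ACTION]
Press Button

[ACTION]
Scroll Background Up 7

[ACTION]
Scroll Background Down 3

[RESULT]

The system processes cached results sequentially.   
Data processing maintains memory allocations periodi
The algorithm optimizes log entries reliably.       
The process coordinates incoming requests asynchrono
                                                    
Data processing handles network connections sequenti
The algorithm maintains incoming requests concurrent
Data processing transforms incoming requests asynchr
                                                    
                                                    
                                                    
                                                    
                                                    
                                                    
                                                    
                                                    
                                                    
                                                    
                                                    
                                                    
                                                    
                                                    
                                                    


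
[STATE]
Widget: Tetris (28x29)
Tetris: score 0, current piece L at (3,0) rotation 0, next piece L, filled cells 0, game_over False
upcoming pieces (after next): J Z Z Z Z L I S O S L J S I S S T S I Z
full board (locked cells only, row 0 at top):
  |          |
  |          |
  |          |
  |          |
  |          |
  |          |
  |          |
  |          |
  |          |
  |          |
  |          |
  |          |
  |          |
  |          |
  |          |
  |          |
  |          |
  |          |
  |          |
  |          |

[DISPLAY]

     ▒    │Next:            
   ▒▒▒    │  ▒              
          │▒▒▒              
          │                 
          │                 
          │                 
          │Score:           
          │0                
          │                 
          │                 
          │                 
          │                 
          │                 
          │                 
          │                 
          │                 
          │                 
          │                 
          │                 
          │                 
          │                 
          │                 
          │                 
          │                 
          │                 
          │                 
          │                 
          │                 
          │                 


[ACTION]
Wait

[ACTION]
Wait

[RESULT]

          │Next:            
          │  ▒              
     ▒    │▒▒▒              
   ▒▒▒    │                 
          │                 
          │                 
          │Score:           
          │0                
          │                 
          │                 
          │                 
          │                 
          │                 
          │                 
          │                 
          │                 
          │                 
          │                 
          │                 
          │                 
          │                 
          │                 
          │                 
          │                 
          │                 
          │                 
          │                 
          │                 
          │                 


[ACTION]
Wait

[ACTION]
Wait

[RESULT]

          │Next:            
          │  ▒              
          │▒▒▒              
          │                 
     ▒    │                 
   ▒▒▒    │                 
          │Score:           
          │0                
          │                 
          │                 
          │                 
          │                 
          │                 
          │                 
          │                 
          │                 
          │                 
          │                 
          │                 
          │                 
          │                 
          │                 
          │                 
          │                 
          │                 
          │                 
          │                 
          │                 
          │                 


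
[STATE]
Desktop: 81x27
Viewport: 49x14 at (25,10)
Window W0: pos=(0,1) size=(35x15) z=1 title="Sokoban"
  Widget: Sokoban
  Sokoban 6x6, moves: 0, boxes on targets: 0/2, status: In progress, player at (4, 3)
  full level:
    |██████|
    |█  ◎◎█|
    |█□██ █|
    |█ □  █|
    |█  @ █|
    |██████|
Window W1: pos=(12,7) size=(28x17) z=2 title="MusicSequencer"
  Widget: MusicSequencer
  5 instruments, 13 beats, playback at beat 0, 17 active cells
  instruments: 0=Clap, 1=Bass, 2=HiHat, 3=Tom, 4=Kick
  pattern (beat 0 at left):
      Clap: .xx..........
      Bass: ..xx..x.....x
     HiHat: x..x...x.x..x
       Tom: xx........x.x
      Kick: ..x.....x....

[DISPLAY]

6789012       ┃                                  
·······       ┃                                  
█·····█       ┃                                  
·█·█··█       ┃                                  
····█·█       ┃                                  
··█····       ┃                                  
              ┃                                  
              ┃                                  
              ┃                                  
              ┃                                  
              ┃                                  
              ┃                                  
              ┃                                  
━━━━━━━━━━━━━━┛                                  


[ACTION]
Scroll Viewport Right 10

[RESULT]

       ┃                                         
       ┃                                         
       ┃                                         
       ┃                                         
       ┃                                         
       ┃                                         
       ┃                                         
       ┃                                         
       ┃                                         
       ┃                                         
       ┃                                         
       ┃                                         
       ┃                                         
━━━━━━━┛                                         


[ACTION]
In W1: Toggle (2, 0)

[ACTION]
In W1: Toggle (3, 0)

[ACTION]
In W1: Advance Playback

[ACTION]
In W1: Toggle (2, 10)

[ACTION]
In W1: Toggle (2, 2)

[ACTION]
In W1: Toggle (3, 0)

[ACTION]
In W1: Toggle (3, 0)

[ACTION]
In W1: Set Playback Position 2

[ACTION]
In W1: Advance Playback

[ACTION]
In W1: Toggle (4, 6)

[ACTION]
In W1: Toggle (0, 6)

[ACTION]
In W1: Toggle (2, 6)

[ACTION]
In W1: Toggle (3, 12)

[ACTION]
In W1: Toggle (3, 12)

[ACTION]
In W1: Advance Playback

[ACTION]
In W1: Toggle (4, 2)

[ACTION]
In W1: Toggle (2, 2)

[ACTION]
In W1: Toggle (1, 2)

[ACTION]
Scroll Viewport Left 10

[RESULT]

3▼56789012       ┃                               
···█······       ┃                               
█··█·····█       ┃                               
█··██·██·█       ┃                               
·······█·█       ┃                               
···█·█····       ┃                               
                 ┃                               
                 ┃                               
                 ┃                               
                 ┃                               
                 ┃                               
                 ┃                               
                 ┃                               
━━━━━━━━━━━━━━━━━┛                               


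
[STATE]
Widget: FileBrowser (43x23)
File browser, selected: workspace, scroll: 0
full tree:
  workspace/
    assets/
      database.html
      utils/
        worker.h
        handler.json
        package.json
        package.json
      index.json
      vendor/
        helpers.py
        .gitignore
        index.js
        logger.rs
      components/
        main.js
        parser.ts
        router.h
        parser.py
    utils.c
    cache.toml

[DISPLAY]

> [-] workspace/                           
    [+] assets/                            
    utils.c                                
    cache.toml                             
                                           
                                           
                                           
                                           
                                           
                                           
                                           
                                           
                                           
                                           
                                           
                                           
                                           
                                           
                                           
                                           
                                           
                                           
                                           


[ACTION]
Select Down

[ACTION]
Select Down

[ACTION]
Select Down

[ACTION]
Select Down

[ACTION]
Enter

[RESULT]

  [-] workspace/                           
    [+] assets/                            
    utils.c                                
  > cache.toml                             
                                           
                                           
                                           
                                           
                                           
                                           
                                           
                                           
                                           
                                           
                                           
                                           
                                           
                                           
                                           
                                           
                                           
                                           
                                           
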